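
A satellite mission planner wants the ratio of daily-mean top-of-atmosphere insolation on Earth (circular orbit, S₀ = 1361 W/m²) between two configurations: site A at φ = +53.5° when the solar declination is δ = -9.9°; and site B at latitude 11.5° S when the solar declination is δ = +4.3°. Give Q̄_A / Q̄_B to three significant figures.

— Configuration A (φ=+53.5°):
cos H₀ = −tan(+53.5°) tan(-9.900°) = 0.2359, H₀ = 1.3327 rad.
Bracket: H₀ sin φ sin δ + cos φ cos δ sin H₀ = 1.3327×0.80386×-0.17193 + 0.59482×0.98511×0.97179 = -0.184189 + 0.569433 = 0.385244.
Q̄ = (S₀/π) × [bracket] = (1361/π) × 0.385244 = 166.90 W/m².
— Configuration B (φ=-11.5°):
cos H₀ = −tan(-11.5°) tan(+4.300°) = 0.0153, H₀ = 1.5555 rad.
Bracket: H₀ sin φ sin δ + cos φ cos δ sin H₀ = 1.5555×-0.19937×0.07498 + 0.97992×0.99719×0.99988 = -0.023253 + 0.977049 = 0.953796.
Q̄ = (S₀/π) × [bracket] = (1361/π) × 0.953796 = 413.20 W/m².
Ratio Q̄_A / Q̄_B = 166.90 / 413.20 = 0.4039.

Q̄_A / Q̄_B ≈ 0.404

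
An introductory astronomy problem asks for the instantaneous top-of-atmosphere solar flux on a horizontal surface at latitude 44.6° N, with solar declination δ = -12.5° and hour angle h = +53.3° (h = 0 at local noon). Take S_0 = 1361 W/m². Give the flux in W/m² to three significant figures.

cos θ_z = sin ϕ sin δ + cos ϕ cos δ cos h = -0.151974 + 0.415438 = 0.263464.
Flux = S_0 · cos θ_z = 1361 × 0.263464 = 358.6 W/m².

359 W/m²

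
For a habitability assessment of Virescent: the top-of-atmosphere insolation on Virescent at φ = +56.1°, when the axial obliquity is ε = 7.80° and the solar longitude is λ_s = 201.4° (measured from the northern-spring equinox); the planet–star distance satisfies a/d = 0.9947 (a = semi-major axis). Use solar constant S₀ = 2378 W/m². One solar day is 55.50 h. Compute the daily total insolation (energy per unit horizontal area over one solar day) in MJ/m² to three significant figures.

73.9 MJ/m²

Solar declination: sin δ = sin ε · sin λ_s = sin 7.80° × sin 201.4° = -0.04952, so δ = -2.838°.
cos H₀ = −tan(+56.1°) tan(-2.838°) = 0.0738, H₀ = 1.4969 rad.
Bracket: H₀ sin φ sin δ + cos φ cos δ sin H₀ = 1.4969×0.83001×-0.04952 + 0.55775×0.99877×0.99727 = -0.061526 + 0.555543 = 0.494017.
Inverse-square distance factor (a/d)² = 0.9947² = 0.989428.
Q̄ = (S₀/π) × 0.989428 × [bracket] = (2378/π) × 0.989428 × 0.494017 = 369.99 W/m².
Daily total = Q̄ × 55.50 h × 3600 s/h = 369.99 × 55.50 × 3600 / 10⁶ = 73.92 MJ/m².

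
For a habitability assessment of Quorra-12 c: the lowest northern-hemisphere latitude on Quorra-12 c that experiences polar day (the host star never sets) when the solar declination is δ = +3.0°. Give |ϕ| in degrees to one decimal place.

|ϕ| = 87.0°

Polar day requires cos h₀ = −tan ϕ tan δ ≤ −1, i.e. tan ϕ tan δ ≥ 1.
The boundary is |tan ϕ| · |tan δ| = 1, so |ϕ| = 90° − |δ| = 90° − 3.0° = 87.0° in the northern hemisphere.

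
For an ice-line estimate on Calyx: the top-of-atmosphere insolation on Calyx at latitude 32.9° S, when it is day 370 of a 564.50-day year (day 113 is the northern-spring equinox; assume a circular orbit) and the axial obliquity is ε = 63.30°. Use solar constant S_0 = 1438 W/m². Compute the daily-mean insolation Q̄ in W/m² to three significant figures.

Solar longitude: L_s = 360° × (370 − 113)/564.50 = 163.897°.
sin δ = sin 63.30° × sin 163.897° = 0.24779, so δ = +14.347°.
cos h₀ = −tan(-32.9°) tan(+14.347°) = 0.1655, h₀ = 1.4046 rad.
Bracket: h₀ sin ϕ sin δ + cos ϕ cos δ sin h₀ = 1.4046×-0.54317×0.24779 + 0.83962×0.96881×0.98622 = -0.189048 + 0.802223 = 0.613175.
Q̄ = (S_0/π) × [bracket] = (1438/π) × 0.613175 = 280.7 W/m².

Q̄ ≈ 281 W/m²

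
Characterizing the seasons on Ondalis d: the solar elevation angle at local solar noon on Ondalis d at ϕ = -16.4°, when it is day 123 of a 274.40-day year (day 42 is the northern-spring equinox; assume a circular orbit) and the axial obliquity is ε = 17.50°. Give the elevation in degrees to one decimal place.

56.8°

Solar longitude: L_s = 360° × (123 − 42)/274.40 = 106.268°.
sin δ = sin 17.50° × sin 106.268° = 0.28867, so δ = +16.778°.
At local noon the hour angle is zero, so the zenith angle equals |ϕ − δ| = |-16.4° − (+16.778°)| = 33.178°.
Elevation = 90° − 33.178° = 56.8°.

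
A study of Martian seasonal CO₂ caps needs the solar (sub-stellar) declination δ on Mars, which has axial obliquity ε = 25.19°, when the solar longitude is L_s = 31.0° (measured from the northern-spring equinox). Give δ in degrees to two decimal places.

sin δ = sin ε · sin L_s = sin 25.19° × sin 31.0° = 0.219211.
δ = arcsin(0.219211) = +12.66°.

δ = +12.66°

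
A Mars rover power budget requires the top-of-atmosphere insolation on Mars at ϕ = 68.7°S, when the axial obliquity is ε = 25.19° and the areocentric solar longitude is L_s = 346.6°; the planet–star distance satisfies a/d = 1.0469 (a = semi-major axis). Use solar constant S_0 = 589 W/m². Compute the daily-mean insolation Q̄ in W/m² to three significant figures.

sin δ = sin 25.19° × sin 346.6° = -0.09864, so δ = -5.661°.
cos h₀ = −tan(-68.7°) tan(-5.661°) = -0.2542, h₀ = 1.8278 rad.
Bracket: h₀ sin ϕ sin δ + cos ϕ cos δ sin h₀ = 1.8278×-0.93169×-0.09864 + 0.36325×0.99512×0.96714 = 0.167978 + 0.349599 = 0.517577.
Inverse-square distance factor (a/d)² = 1.0469² = 1.096000.
Q̄ = (S_0/π) × 1.096000 × [bracket] = (589/π) × 1.096000 × 0.517577 = 106.4 W/m².

Q̄ ≈ 106 W/m²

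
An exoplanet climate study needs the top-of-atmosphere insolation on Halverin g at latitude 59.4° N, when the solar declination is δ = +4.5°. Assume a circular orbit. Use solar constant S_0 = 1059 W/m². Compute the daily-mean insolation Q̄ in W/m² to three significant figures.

cos h₀ = −tan(+59.4°) tan(+4.500°) = -0.1331, h₀ = 1.7043 rad.
Bracket: h₀ sin ϕ sin δ + cos ϕ cos δ sin h₀ = 1.7043×0.86074×0.07846 + 0.50904×0.99692×0.99111 = 0.115098 + 0.502961 = 0.618059.
Q̄ = (S_0/π) × [bracket] = (1059/π) × 0.618059 = 208.3 W/m².

Q̄ ≈ 208 W/m²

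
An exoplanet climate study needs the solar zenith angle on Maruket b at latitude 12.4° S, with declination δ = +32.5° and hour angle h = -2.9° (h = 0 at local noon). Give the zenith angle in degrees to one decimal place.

θ_z = 45.0°

cos θ_z = sin φ sin δ + cos φ cos δ cos h = -0.115377 + 0.822662 = 0.707285.
θ_z = arccos(0.707285) = 45.0°.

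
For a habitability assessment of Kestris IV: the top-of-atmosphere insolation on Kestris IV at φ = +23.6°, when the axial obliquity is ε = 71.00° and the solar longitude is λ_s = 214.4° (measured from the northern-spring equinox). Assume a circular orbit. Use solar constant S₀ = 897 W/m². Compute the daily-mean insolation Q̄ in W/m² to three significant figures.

Q̄ ≈ 134 W/m²

Solar declination: sin δ = sin ε · sin λ_s = sin 71.00° × sin 214.4° = -0.53419, so δ = -32.289°.
cos H₀ = −tan(+23.6°) tan(-32.289°) = 0.2761, H₀ = 1.2911 rad.
Bracket: H₀ sin φ sin δ + cos φ cos δ sin H₀ = 1.2911×0.40035×-0.53419 + 0.91636×0.84537×0.96114 = -0.276118 + 0.744560 = 0.468442.
Q̄ = (S₀/π) × [bracket] = (897/π) × 0.468442 = 133.8 W/m².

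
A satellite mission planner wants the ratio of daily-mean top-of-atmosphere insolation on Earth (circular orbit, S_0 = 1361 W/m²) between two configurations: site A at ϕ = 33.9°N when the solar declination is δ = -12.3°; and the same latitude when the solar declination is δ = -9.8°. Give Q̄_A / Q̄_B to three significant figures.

— Configuration A (ϕ=+33.9°):
cos h₀ = −tan(+33.9°) tan(-12.300°) = 0.1465, h₀ = 1.4238 rad.
Bracket: h₀ sin ϕ sin δ + cos ϕ cos δ sin h₀ = 1.4238×0.55775×-0.21303 + 0.83001×0.97705×0.98921 = -0.169172 + 0.802211 = 0.633039.
Q̄ = (S_0/π) × [bracket] = (1361/π) × 0.633039 = 274.25 W/m².
— Configuration B (ϕ=+33.9°):
cos h₀ = −tan(+33.9°) tan(-9.800°) = 0.1161, h₀ = 1.4545 rad.
Bracket: h₀ sin ϕ sin δ + cos ϕ cos δ sin h₀ = 1.4545×0.55775×-0.17021 + 0.83001×0.98541×0.99324 = -0.138082 + 0.812371 = 0.674289.
Q̄ = (S_0/π) × [bracket] = (1361/π) × 0.674289 = 292.12 W/m².
Ratio Q̄_A / Q̄_B = 274.25 / 292.12 = 0.9388.

Q̄_A / Q̄_B ≈ 0.939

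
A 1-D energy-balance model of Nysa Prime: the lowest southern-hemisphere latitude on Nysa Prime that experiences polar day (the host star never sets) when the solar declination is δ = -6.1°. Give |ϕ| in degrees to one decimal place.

Polar day requires cos h₀ = −tan ϕ tan δ ≤ −1, i.e. tan ϕ tan δ ≥ 1.
The boundary is |tan ϕ| · |tan δ| = 1, so |ϕ| = 90° − |δ| = 90° − 6.1° = 83.9° in the southern hemisphere.

|ϕ| = 83.9°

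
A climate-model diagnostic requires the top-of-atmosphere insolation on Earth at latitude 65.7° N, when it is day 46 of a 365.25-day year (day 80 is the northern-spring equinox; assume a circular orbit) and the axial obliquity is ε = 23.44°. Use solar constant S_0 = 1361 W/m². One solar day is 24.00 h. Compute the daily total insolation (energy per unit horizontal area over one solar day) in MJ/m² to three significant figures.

5.17 MJ/m²

Solar longitude: L_s = 360° × (46 − 80)/365.25 = -33.511°, i.e. -33.511° + 360° = 326.489°.
sin δ = sin 23.44° × sin 326.489° = -0.21962, so δ = -12.687°.
cos h₀ = −tan(+65.7°) tan(-12.687°) = 0.4986, h₀ = 1.0488 rad.
Bracket: h₀ sin ϕ sin δ + cos ϕ cos δ sin h₀ = 1.0488×0.91140×-0.21962 + 0.41151×0.97559×0.86685 = -0.209930 + 0.348010 = 0.138080.
Q̄ = (S_0/π) × [bracket] = (1361/π) × 0.138080 = 59.819 W/m².
Daily total = Q̄ × 24.00 h × 3600 s/h = 59.819 × 24.00 × 3600 / 10⁶ = 5.168 MJ/m².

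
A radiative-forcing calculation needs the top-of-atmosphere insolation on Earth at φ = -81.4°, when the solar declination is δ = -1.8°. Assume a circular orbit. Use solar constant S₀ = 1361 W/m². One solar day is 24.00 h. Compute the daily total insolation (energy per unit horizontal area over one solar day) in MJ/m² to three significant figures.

7.54 MJ/m²

cos H₀ = −tan(-81.4°) tan(-1.800°) = -0.2078, H₀ = 1.7801 rad.
Bracket: H₀ sin φ sin δ + cos φ cos δ sin H₀ = 1.7801×-0.98876×-0.03141 + 0.14954×0.99951×0.97817 = 0.055284 + 0.146204 = 0.201488.
Q̄ = (S₀/π) × [bracket] = (1361/π) × 0.201488 = 87.289 W/m².
Daily total = Q̄ × 24.00 h × 3600 s/h = 87.289 × 24.00 × 3600 / 10⁶ = 7.542 MJ/m².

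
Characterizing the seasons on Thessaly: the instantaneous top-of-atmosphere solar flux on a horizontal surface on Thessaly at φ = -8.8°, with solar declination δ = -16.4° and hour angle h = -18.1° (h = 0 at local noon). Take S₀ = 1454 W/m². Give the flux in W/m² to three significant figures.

cos θ_z = sin φ sin δ + cos φ cos δ cos h = 0.043194 + 0.901109 = 0.944303.
Flux = S₀ · cos θ_z = 1454 × 0.944303 = 1373 W/m².

1.37e+03 W/m²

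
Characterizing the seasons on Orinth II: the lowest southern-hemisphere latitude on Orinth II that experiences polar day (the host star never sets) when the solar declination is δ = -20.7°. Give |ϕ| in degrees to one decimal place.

Polar day requires cos h₀ = −tan ϕ tan δ ≤ −1, i.e. tan ϕ tan δ ≥ 1.
The boundary is |tan ϕ| · |tan δ| = 1, so |ϕ| = 90° − |δ| = 90° − 20.7° = 69.3° in the southern hemisphere.

|ϕ| = 69.3°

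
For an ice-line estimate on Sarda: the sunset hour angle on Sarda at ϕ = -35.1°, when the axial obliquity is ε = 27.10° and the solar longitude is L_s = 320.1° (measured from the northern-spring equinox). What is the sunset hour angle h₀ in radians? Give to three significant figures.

Solar declination: sin δ = sin ε · sin L_s = sin 27.10° × sin 320.1° = -0.29221, so δ = -16.990°.
cos h₀ = −tan ϕ · tan δ = −tan(-35.1°) × tan(-16.990°) = -0.2147, so h₀ = 1.7872 rad = 102.40°.

h₀ = 1.79 rad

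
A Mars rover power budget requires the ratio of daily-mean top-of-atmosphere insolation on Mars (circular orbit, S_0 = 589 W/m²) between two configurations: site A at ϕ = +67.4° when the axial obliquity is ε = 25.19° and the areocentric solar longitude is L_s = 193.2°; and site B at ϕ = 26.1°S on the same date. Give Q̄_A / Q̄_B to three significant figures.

— Configuration A (ϕ=+67.4°):
sin δ = sin 25.19° × sin 193.2° = -0.09719, so δ = -5.577°.
cos h₀ = −tan(+67.4°) tan(-5.577°) = 0.2346, h₀ = 1.3340 rad.
Bracket: h₀ sin ϕ sin δ + cos ϕ cos δ sin h₀ = 1.3340×0.92321×-0.09719 + 0.38430×0.99527×0.97209 = -0.119696 + 0.371807 = 0.252111.
Q̄ = (S_0/π) × [bracket] = (589/π) × 0.252111 = 47.267 W/m².
— Configuration B (ϕ=-26.1°):
cos h₀ = −tan(-26.1°) tan(-5.577°) = -0.0478, h₀ = 1.6187 rad.
Bracket: h₀ sin ϕ sin δ + cos ϕ cos δ sin h₀ = 1.6187×-0.43994×-0.09719 + 0.89803×0.99527×0.99886 = 0.069212 + 0.892763 = 0.961975.
Q̄ = (S_0/π) × [bracket] = (589/π) × 0.961975 = 180.36 W/m².
Ratio Q̄_A / Q̄_B = 47.267 / 180.36 = 0.2621.

Q̄_A / Q̄_B ≈ 0.262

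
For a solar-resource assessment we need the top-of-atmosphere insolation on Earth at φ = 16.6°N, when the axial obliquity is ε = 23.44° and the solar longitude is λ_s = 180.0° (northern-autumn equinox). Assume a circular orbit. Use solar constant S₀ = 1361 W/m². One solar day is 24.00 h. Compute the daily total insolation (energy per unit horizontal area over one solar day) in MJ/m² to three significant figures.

Solar declination: sin δ = sin ε · sin λ_s = sin 23.44° × sin 180.0° = 0.00000, so δ = +0.000°.
cos H₀ = −tan(+16.6°) tan(+0.000°) = -0.0000, H₀ = 1.5708 rad.
Bracket: H₀ sin φ sin δ + cos φ cos δ sin H₀ = 1.5708×0.28569×0.00000 + 0.95832×1.00000×1.00000 = 0.000000 + 0.958320 = 0.958320.
Q̄ = (S₀/π) × [bracket] = (1361/π) × 0.958320 = 415.16 W/m².
Daily total = Q̄ × 24.00 h × 3600 s/h = 415.16 × 24.00 × 3600 / 10⁶ = 35.87 MJ/m².

35.9 MJ/m²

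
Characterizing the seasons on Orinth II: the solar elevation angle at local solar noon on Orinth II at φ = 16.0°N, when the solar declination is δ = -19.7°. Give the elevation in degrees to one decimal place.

At local noon the hour angle is zero, so the zenith angle equals |φ − δ| = |+16.0° − (-19.700°)| = 35.700°.
Elevation = 90° − 35.700° = 54.3°.

54.3°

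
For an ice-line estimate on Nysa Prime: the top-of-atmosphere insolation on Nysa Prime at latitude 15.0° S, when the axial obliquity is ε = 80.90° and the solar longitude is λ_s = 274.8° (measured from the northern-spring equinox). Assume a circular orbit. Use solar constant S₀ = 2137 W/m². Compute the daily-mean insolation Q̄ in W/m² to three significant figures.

Q̄ ≈ 544 W/m²

Solar declination: sin δ = sin ε · sin λ_s = sin 80.90° × sin 274.8° = -0.98395, so δ = -79.721°.
cos H₀ = −tan(-15.0°) tan(-79.721°) = -1.4775 ≤ −1 ⇒ polar day, H₀ = π.
Bracket: H₀ sin φ sin δ + cos φ cos δ sin H₀ = 3.1416×-0.25882×-0.98395 + 0.96593×0.17844×0.00000 = 0.800059 + 0.000000 = 0.800059.
Q̄ = (S₀/π) × [bracket] = (2137/π) × 0.800059 = 544.2 W/m².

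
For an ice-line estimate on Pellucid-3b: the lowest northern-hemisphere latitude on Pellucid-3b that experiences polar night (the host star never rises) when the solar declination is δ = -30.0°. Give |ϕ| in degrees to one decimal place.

|ϕ| = 60.0°

Polar night requires cos h₀ = −tan ϕ tan δ ≥ 1, i.e. tan ϕ tan δ ≤ −1.
The boundary is |tan ϕ| · |tan δ| = 1, so |ϕ| = 90° − |δ| = 90° − 30.0° = 60.0° in the northern hemisphere.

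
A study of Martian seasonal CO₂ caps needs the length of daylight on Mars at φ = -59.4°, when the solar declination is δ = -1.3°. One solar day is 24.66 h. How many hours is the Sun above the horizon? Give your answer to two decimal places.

12.63 h

cos H₀ = −tan φ · tan δ = −tan(-59.4°) × tan(-1.300°) = -0.0384, so H₀ = 1.6092 rad = 92.20°.
Daylight = 2H₀/(2π) × 24.66 h = (1.6092/π) × 24.66 = 12.63 h.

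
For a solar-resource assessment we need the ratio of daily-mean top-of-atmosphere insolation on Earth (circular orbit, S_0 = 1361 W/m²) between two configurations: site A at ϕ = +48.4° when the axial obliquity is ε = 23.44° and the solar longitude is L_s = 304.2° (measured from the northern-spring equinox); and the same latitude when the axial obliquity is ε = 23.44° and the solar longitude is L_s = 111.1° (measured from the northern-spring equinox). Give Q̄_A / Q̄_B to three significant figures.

Q̄_A / Q̄_B ≈ 0.259

— Configuration A (ϕ=+48.4°):
Solar declination: sin δ = sin ε · sin L_s = sin 23.44° × sin 304.2° = -0.32900, so δ = -19.208°.
cos h₀ = −tan(+48.4°) tan(-19.208°) = 0.3924, h₀ = 1.1675 rad.
Bracket: h₀ sin ϕ sin δ + cos ϕ cos δ sin h₀ = 1.1675×0.74780×-0.32900 + 0.66393×0.94433×0.91979 = -0.287236 + 0.576680 = 0.289444.
Q̄ = (S_0/π) × [bracket] = (1361/π) × 0.289444 = 125.39 W/m².
— Configuration B (ϕ=+48.4°):
Solar declination: sin δ = sin ε · sin L_s = sin 23.44° × sin 111.1° = 0.37112, so δ = +21.785°.
cos h₀ = −tan(+48.4°) tan(+21.785°) = -0.4501, h₀ = 2.0377 rad.
Bracket: h₀ sin ϕ sin δ + cos ϕ cos δ sin h₀ = 2.0377×0.74780×0.37112 + 0.66393×0.92859×0.89295 = 0.565510 + 0.550520 = 1.116030.
Q̄ = (S_0/π) × [bracket] = (1361/π) × 1.116030 = 483.49 W/m².
Ratio Q̄_A / Q̄_B = 125.39 / 483.49 = 0.2593.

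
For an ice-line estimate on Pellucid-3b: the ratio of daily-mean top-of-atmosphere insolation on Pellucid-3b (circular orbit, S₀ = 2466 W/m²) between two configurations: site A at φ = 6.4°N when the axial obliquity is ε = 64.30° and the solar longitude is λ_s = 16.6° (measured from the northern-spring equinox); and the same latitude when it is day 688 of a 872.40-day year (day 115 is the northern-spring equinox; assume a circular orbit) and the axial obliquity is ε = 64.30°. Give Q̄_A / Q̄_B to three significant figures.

Q̄_A / Q̄_B ≈ 1.90

— Configuration A (φ=+6.4°):
Solar declination: sin δ = sin ε · sin λ_s = sin 64.30° × sin 16.6° = 0.25743, so δ = +14.917°.
cos H₀ = −tan(+6.4°) tan(+14.917°) = -0.0299, H₀ = 1.6007 rad.
Bracket: H₀ sin φ sin δ + cos φ cos δ sin H₀ = 1.6007×0.11147×0.25743 + 0.99377×0.96630×0.99955 = 0.045933 + 0.959848 = 1.005781.
Q̄ = (S₀/π) × [bracket] = (2466/π) × 1.005781 = 789.49 W/m².
— Configuration B (φ=+6.4°):
Solar longitude: λ_s = 360° × (688 − 115)/872.40 = 236.451°.
sin δ = sin 64.30° × sin 236.451° = -0.75097, so δ = -48.675°.
cos H₀ = −tan(+6.4°) tan(-48.675°) = 0.1276, H₀ = 1.4429 rad.
Bracket: H₀ sin φ sin δ + cos φ cos δ sin H₀ = 1.4429×0.11147×-0.75097 + 0.99377×0.66033×0.99183 = -0.120786 + 0.650855 = 0.530069.
Q̄ = (S₀/π) × [bracket] = (2466/π) × 0.530069 = 416.08 W/m².
Ratio Q̄_A / Q̄_B = 789.49 / 416.08 = 1.897.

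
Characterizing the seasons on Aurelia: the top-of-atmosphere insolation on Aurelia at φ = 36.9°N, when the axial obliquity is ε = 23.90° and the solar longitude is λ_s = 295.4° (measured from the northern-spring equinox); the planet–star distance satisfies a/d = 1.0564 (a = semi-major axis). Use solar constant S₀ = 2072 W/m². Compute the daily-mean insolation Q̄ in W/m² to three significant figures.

Solar declination: sin δ = sin ε · sin λ_s = sin 23.90° × sin 295.4° = -0.36598, so δ = -21.468°.
cos H₀ = −tan(+36.9°) tan(-21.468°) = 0.2953, H₀ = 1.2711 rad.
Bracket: H₀ sin φ sin δ + cos φ cos δ sin H₀ = 1.2711×0.60042×-0.36598 + 0.79968×0.93062×0.95541 = -0.279314 + 0.711014 = 0.431700.
Inverse-square distance factor (a/d)² = 1.0564² = 1.115981.
Q̄ = (S₀/π) × 1.115981 × [bracket] = (2072/π) × 1.115981 × 0.431700 = 317.7 W/m².

Q̄ ≈ 318 W/m²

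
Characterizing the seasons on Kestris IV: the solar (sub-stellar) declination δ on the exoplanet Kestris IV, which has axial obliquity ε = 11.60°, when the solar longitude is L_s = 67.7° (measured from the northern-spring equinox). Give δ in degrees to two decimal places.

δ = +10.72°

sin δ = sin ε · sin L_s = sin 11.60° × sin 67.7° = 0.186039.
δ = arcsin(0.186039) = +10.72°.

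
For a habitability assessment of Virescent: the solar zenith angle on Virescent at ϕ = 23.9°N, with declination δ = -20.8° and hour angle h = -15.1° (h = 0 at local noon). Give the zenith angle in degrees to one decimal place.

cos θ_z = sin ϕ sin δ + cos ϕ cos δ cos h = -0.143869 + 0.825159 = 0.681290.
θ_z = arccos(0.681290) = 47.1°.

θ_z = 47.1°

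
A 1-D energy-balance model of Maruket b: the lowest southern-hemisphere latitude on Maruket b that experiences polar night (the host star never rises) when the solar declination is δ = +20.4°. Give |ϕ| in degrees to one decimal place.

|ϕ| = 69.6°

Polar night requires cos h₀ = −tan ϕ tan δ ≥ 1, i.e. tan ϕ tan δ ≤ −1.
The boundary is |tan ϕ| · |tan δ| = 1, so |ϕ| = 90° − |δ| = 90° − 20.4° = 69.6° in the southern hemisphere.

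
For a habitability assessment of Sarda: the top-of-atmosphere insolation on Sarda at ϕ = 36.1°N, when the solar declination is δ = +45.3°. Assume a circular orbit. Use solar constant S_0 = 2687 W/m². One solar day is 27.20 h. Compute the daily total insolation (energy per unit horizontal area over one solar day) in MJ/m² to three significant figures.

cos h₀ = −tan(+36.1°) tan(+45.300°) = -0.7369, h₀ = 2.3993 rad.
Bracket: h₀ sin ϕ sin δ + cos ϕ cos δ sin h₀ = 2.3993×0.58920×0.71080 + 0.80799×0.70339×0.67601 = 1.004835 + 0.384198 = 1.389033.
Q̄ = (S_0/π) × [bracket] = (2687/π) × 1.389033 = 1188.0 W/m².
Daily total = Q̄ × 27.20 h × 3600 s/h = 1188.0 × 27.20 × 3600 / 10⁶ = 116.3 MJ/m².

116 MJ/m²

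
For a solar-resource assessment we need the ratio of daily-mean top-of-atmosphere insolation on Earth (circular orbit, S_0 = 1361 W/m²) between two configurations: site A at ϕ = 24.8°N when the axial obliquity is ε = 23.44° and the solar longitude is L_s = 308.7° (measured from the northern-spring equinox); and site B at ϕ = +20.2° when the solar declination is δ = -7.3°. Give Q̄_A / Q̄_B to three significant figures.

— Configuration A (ϕ=+24.8°):
Solar declination: sin δ = sin ε · sin L_s = sin 23.44° × sin 308.7° = -0.31045, so δ = -18.086°.
cos h₀ = −tan(+24.8°) tan(-18.086°) = 0.1509, h₀ = 1.4193 rad.
Bracket: h₀ sin ϕ sin δ + cos ϕ cos δ sin h₀ = 1.4193×0.41945×-0.31045 + 0.90778×0.95059×0.98855 = -0.184819 + 0.853046 = 0.668227.
Q̄ = (S_0/π) × [bracket] = (1361/π) × 0.668227 = 289.49 W/m².
— Configuration B (ϕ=+20.2°):
cos h₀ = −tan(+20.2°) tan(-7.300°) = 0.0471, h₀ = 1.5236 rad.
Bracket: h₀ sin ϕ sin δ + cos ϕ cos δ sin h₀ = 1.5236×0.34530×-0.12706 + 0.93849×0.99189×0.99889 = -0.066846 + 0.929846 = 0.863000.
Q̄ = (S_0/π) × [bracket] = (1361/π) × 0.863000 = 373.87 W/m².
Ratio Q̄_A / Q̄_B = 289.49 / 373.87 = 0.7743.

Q̄_A / Q̄_B ≈ 0.774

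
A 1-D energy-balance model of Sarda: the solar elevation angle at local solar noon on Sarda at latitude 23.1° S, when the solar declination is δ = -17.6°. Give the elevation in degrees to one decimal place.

At local noon the hour angle is zero, so the zenith angle equals |ϕ − δ| = |-23.1° − (-17.600°)| = 5.500°.
Elevation = 90° − 5.500° = 84.5°.

84.5°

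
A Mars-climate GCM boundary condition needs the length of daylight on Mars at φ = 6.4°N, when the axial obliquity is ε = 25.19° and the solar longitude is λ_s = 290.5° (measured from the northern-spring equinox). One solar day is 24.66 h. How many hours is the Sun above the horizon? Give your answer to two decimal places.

Solar declination: sin δ = sin ε · sin λ_s = sin 25.19° × sin 290.5° = -0.39867, so δ = -23.495°.
cos H₀ = −tan φ · tan δ = −tan(+6.4°) × tan(-23.495°) = 0.0488, so H₀ = 1.5220 rad = 87.21°.
Daylight = 2H₀/(2π) × 24.66 h = (1.5220/π) × 24.66 = 11.95 h.

11.95 h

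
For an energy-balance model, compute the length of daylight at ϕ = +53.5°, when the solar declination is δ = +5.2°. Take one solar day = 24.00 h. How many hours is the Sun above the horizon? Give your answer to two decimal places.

12.94 h

cos h₀ = −tan ϕ · tan δ = −tan(+53.5°) × tan(+5.200°) = -0.1230, so h₀ = 1.6941 rad = 97.06°.
Daylight = 2h₀/(2π) × 24.00 h = (1.6941/π) × 24.00 = 12.94 h.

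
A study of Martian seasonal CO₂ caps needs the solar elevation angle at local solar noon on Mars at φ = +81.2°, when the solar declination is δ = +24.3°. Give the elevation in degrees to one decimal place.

At local noon the hour angle is zero, so the zenith angle equals |φ − δ| = |+81.2° − (+24.300°)| = 56.900°.
Elevation = 90° − 56.900° = 33.1°.

33.1°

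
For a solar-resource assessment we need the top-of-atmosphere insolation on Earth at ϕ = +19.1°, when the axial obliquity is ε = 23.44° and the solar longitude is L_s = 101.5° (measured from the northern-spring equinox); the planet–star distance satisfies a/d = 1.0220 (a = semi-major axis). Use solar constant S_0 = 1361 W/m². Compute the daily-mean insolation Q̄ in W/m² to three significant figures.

Solar declination: sin δ = sin ε · sin L_s = sin 23.44° × sin 101.5° = 0.38980, so δ = +22.942°.
cos h₀ = −tan(+19.1°) tan(+22.942°) = -0.1466, h₀ = 1.7179 rad.
Bracket: h₀ sin ϕ sin δ + cos ϕ cos δ sin h₀ = 1.7179×0.32722×0.38980 + 0.94495×0.92090×0.98920 = 0.219119 + 0.860806 = 1.079925.
Inverse-square distance factor (a/d)² = 1.0220² = 1.044484.
Q̄ = (S_0/π) × 1.044484 × [bracket] = (1361/π) × 1.044484 × 1.079925 = 488.7 W/m².

Q̄ ≈ 489 W/m²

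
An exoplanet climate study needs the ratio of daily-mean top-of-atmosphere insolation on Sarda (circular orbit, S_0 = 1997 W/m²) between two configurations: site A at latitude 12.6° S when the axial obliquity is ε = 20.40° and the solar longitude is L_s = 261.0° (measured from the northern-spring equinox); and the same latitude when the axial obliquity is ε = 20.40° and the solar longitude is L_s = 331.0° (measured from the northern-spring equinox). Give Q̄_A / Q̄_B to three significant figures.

Q̄_A / Q̄_B ≈ 1.02

— Configuration A (ϕ=-12.6°):
Solar declination: sin δ = sin ε · sin L_s = sin 20.40° × sin 261.0° = -0.34428, so δ = -20.138°.
cos h₀ = −tan(-12.6°) tan(-20.138°) = -0.0820, h₀ = 1.6529 rad.
Bracket: h₀ sin ϕ sin δ + cos ϕ cos δ sin h₀ = 1.6529×-0.21814×-0.34428 + 0.97592×0.93887×0.99664 = 0.124135 + 0.913183 = 1.037318.
Q̄ = (S_0/π) × [bracket] = (1997/π) × 1.037318 = 659.39 W/m².
— Configuration B (ϕ=-12.6°):
Solar declination: sin δ = sin ε · sin L_s = sin 20.40° × sin 331.0° = -0.16899, so δ = -9.729°.
cos h₀ = −tan(-12.6°) tan(-9.729°) = -0.0383, h₀ = 1.6091 rad.
Bracket: h₀ sin ϕ sin δ + cos ϕ cos δ sin h₀ = 1.6091×-0.21814×-0.16899 + 0.97592×0.98562×0.99927 = 0.059317 + 0.961184 = 1.020501.
Q̄ = (S_0/π) × [bracket] = (1997/π) × 1.020501 = 648.70 W/m².
Ratio Q̄_A / Q̄_B = 659.39 / 648.70 = 1.016.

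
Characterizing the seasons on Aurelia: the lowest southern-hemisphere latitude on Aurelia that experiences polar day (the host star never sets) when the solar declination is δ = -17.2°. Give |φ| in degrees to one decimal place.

Polar day requires cos H₀ = −tan φ tan δ ≤ −1, i.e. tan φ tan δ ≥ 1.
The boundary is |tan φ| · |tan δ| = 1, so |φ| = 90° − |δ| = 90° − 17.2° = 72.8° in the southern hemisphere.

|φ| = 72.8°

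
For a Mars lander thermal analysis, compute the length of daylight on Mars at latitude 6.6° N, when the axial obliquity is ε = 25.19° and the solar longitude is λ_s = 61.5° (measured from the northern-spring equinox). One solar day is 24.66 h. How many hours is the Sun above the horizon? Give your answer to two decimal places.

Solar declination: sin δ = sin ε · sin λ_s = sin 25.19° × sin 61.5° = 0.37404, so δ = +21.965°.
cos H₀ = −tan φ · tan δ = −tan(+6.6°) × tan(+21.965°) = -0.0467, so H₀ = 1.6175 rad = 92.67°.
Daylight = 2H₀/(2π) × 24.66 h = (1.6175/π) × 24.66 = 12.70 h.

12.70 h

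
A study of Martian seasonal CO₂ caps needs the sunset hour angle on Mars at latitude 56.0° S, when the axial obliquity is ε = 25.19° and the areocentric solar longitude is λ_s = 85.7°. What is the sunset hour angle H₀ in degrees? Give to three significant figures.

H₀ = 46.0°

sin δ = sin 25.19° × sin 85.7° = 0.42442, so δ = +25.114°.
cos H₀ = −tan φ · tan δ = −tan(-56.0°) × tan(+25.114°) = 0.6949, so H₀ = 0.8025 rad = 45.98°.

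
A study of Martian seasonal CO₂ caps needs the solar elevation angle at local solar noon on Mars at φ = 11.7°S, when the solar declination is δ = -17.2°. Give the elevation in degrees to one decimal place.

At local noon the hour angle is zero, so the zenith angle equals |φ − δ| = |-11.7° − (-17.200°)| = 5.500°.
Elevation = 90° − 5.500° = 84.5°.

84.5°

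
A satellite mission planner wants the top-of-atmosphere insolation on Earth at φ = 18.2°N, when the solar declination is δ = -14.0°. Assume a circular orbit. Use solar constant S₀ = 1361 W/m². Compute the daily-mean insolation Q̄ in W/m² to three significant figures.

cos H₀ = −tan(+18.2°) tan(-14.000°) = 0.0820, H₀ = 1.4887 rad.
Bracket: H₀ sin φ sin δ + cos φ cos δ sin H₀ = 1.4887×0.31233×-0.24192 + 0.94997×0.97030×0.99663 = -0.112484 + 0.918650 = 0.806166.
Q̄ = (S₀/π) × [bracket] = (1361/π) × 0.806166 = 349.2 W/m².

Q̄ ≈ 349 W/m²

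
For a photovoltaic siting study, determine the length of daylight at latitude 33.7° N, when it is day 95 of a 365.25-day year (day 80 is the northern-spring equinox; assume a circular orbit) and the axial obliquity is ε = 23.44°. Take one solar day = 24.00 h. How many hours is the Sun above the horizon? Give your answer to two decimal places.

Solar longitude: λ_s = 360° × (95 − 80)/365.25 = 14.784°.
sin δ = sin 23.44° × sin 14.784° = 0.10151, so δ = +5.826°.
cos H₀ = −tan φ · tan δ = −tan(+33.7°) × tan(+5.826°) = -0.0680, so H₀ = 1.6389 rad = 93.90°.
Daylight = 2H₀/(2π) × 24.00 h = (1.6389/π) × 24.00 = 12.52 h.

12.52 h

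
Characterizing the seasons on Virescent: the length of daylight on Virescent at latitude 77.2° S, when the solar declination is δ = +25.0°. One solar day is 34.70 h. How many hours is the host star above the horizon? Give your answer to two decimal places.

cos h₀ = −tan ϕ · tan δ = 2.0525 ≥ 1, so the host star never rises (polar night) and h₀ = 0.
Daylight = 2h₀/(2π) × 34.70 h = (0.0000/π) × 34.70 = 0.00 h.

0.00 h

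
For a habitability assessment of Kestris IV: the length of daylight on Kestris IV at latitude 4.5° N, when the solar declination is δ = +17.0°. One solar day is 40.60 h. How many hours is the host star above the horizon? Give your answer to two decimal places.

20.61 h

cos h₀ = −tan ϕ · tan δ = −tan(+4.5°) × tan(+17.000°) = -0.0241, so h₀ = 1.5949 rad = 91.38°.
Daylight = 2h₀/(2π) × 40.60 h = (1.5949/π) × 40.60 = 20.61 h.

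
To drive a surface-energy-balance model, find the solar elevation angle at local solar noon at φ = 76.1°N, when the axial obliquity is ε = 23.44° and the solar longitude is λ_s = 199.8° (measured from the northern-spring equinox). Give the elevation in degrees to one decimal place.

6.2°

Solar declination: sin δ = sin ε · sin λ_s = sin 23.44° × sin 199.8° = -0.13475, so δ = -7.744°.
At local noon the hour angle is zero, so the zenith angle equals |φ − δ| = |+76.1° − (-7.744°)| = 83.844°.
Elevation = 90° − 83.844° = 6.2°.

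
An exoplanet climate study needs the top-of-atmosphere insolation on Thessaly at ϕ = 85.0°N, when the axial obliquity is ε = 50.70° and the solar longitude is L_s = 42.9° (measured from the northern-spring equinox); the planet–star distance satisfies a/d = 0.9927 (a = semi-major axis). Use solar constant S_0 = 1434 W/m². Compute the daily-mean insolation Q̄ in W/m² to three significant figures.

Solar declination: sin δ = sin ε · sin L_s = sin 50.70° × sin 42.9° = 0.52677, so δ = +31.787°.
cos h₀ = −tan(+85.0°) tan(+31.787°) = -7.0835 ≤ −1 ⇒ polar day, h₀ = π.
Bracket: h₀ sin ϕ sin δ + cos ϕ cos δ sin h₀ = 3.1416×0.99619×0.52677 + 0.08716×0.85001×0.00000 = 1.648595 + 0.000000 = 1.648595.
Inverse-square distance factor (a/d)² = 0.9927² = 0.985453.
Q̄ = (S_0/π) × 0.985453 × [bracket] = (1434/π) × 0.985453 × 1.648595 = 741.6 W/m².

Q̄ ≈ 742 W/m²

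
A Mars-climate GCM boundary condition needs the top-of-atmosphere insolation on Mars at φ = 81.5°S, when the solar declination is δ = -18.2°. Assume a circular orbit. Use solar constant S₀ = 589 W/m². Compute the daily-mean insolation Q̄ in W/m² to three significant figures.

cos H₀ = −tan(-81.5°) tan(-18.200°) = -2.1999 ≤ −1 ⇒ polar day, H₀ = π.
Bracket: H₀ sin φ sin δ + cos φ cos δ sin H₀ = 3.1416×-0.98902×-0.31233 + 0.14781×0.94997×0.00000 = 0.970442 + 0.000000 = 0.970442.
Q̄ = (S₀/π) × [bracket] = (589/π) × 0.970442 = 181.9 W/m².

Q̄ ≈ 182 W/m²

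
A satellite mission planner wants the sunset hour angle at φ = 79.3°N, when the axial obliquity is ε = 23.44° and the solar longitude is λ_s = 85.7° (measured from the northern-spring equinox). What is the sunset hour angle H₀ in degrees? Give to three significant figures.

H₀ = 180°

Solar declination: sin δ = sin ε · sin λ_s = sin 23.44° × sin 85.7° = 0.39667, so δ = +23.370°.
Sunrise equation: cos H₀ = −tan φ · tan δ = -2.2869 ≤ −1, so the Sun never sets (polar day) and H₀ = π.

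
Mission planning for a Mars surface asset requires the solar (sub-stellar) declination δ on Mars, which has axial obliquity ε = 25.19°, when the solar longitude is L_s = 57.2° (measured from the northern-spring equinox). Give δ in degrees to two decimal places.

δ = +20.96°

sin δ = sin ε · sin L_s = sin 25.19° × sin 57.2° = 0.357763.
δ = arcsin(0.357763) = +20.96°.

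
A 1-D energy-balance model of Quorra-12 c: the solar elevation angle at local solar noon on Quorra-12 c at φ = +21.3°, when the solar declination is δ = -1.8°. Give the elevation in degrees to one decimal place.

At local noon the hour angle is zero, so the zenith angle equals |φ − δ| = |+21.3° − (-1.800°)| = 23.100°.
Elevation = 90° − 23.100° = 66.9°.

66.9°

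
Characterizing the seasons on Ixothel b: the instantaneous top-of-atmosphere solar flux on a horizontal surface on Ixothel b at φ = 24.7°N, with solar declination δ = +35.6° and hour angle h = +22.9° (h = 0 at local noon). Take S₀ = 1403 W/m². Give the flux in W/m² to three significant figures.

cos θ_z = sin φ sin δ + cos φ cos δ cos h = 0.243250 + 0.680488 = 0.923738.
Flux = S₀ · cos θ_z = 1403 × 0.923738 = 1296 W/m².

1.30e+03 W/m²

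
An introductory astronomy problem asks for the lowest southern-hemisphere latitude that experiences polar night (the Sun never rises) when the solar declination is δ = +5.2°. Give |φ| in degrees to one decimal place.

|φ| = 84.8°

Polar night requires cos H₀ = −tan φ tan δ ≥ 1, i.e. tan φ tan δ ≤ −1.
The boundary is |tan φ| · |tan δ| = 1, so |φ| = 90° − |δ| = 90° − 5.2° = 84.8° in the southern hemisphere.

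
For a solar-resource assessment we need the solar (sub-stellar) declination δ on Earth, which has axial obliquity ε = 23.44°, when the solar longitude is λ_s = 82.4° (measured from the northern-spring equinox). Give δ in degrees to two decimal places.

δ = +23.22°

sin δ = sin ε · sin λ_s = sin 23.44° × sin 82.4° = 0.394294.
δ = arcsin(0.394294) = +23.22°.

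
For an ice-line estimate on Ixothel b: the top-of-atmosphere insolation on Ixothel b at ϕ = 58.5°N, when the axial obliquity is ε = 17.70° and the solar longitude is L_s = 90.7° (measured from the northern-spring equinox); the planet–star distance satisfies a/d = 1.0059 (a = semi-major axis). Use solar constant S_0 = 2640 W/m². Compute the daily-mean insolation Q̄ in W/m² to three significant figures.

Q̄ ≈ 828 W/m²

Solar declination: sin δ = sin ε · sin L_s = sin 17.70° × sin 90.7° = 0.30401, so δ = +17.699°.
cos h₀ = −tan(+58.5°) tan(+17.699°) = -0.5207, h₀ = 2.1185 rad.
Bracket: h₀ sin ϕ sin δ + cos ϕ cos δ sin h₀ = 2.1185×0.85264×0.30401 + 0.52250×0.95267×0.85371 = 0.549139 + 0.424951 = 0.974090.
Inverse-square distance factor (a/d)² = 1.0059² = 1.011835.
Q̄ = (S_0/π) × 1.011835 × [bracket] = (2640/π) × 1.011835 × 0.974090 = 828.3 W/m².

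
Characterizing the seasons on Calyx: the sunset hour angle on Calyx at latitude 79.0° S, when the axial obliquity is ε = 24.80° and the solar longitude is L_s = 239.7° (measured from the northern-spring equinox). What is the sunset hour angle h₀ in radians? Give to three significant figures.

h₀ = 3.14 rad

Solar declination: sin δ = sin ε · sin L_s = sin 24.80° × sin 239.7° = -0.36215, so δ = -21.232°.
Sunrise equation: cos h₀ = −tan ϕ · tan δ = -1.9988 ≤ −1, so the host star never sets (polar day) and h₀ = π.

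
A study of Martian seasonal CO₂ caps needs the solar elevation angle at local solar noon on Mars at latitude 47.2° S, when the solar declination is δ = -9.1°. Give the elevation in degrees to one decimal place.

51.9°

At local noon the hour angle is zero, so the zenith angle equals |φ − δ| = |-47.2° − (-9.100°)| = 38.100°.
Elevation = 90° − 38.100° = 51.9°.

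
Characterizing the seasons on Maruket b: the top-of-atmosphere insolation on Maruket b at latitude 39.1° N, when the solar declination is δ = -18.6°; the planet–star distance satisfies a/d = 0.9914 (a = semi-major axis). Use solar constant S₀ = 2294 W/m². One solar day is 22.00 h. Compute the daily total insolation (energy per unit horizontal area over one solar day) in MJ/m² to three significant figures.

cos H₀ = −tan(+39.1°) tan(-18.600°) = 0.2735, H₀ = 1.2938 rad.
Bracket: H₀ sin φ sin δ + cos φ cos δ sin H₀ = 1.2938×0.63068×-0.31896 + 0.77605×0.94777×0.96187 = -0.260263 + 0.707472 = 0.447209.
Inverse-square distance factor (a/d)² = 0.9914² = 0.982874.
Q̄ = (S₀/π) × 0.982874 × [bracket] = (2294/π) × 0.982874 × 0.447209 = 320.96 W/m².
Daily total = Q̄ × 22.00 h × 3600 s/h = 320.96 × 22.00 × 3600 / 10⁶ = 25.42 MJ/m².

25.4 MJ/m²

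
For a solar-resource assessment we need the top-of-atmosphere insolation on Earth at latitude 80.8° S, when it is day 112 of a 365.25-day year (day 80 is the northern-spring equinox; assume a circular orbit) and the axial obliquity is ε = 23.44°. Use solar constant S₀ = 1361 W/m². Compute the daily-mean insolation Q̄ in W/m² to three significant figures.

Q̄ ≈ 0.00 W/m²

Solar longitude: λ_s = 360° × (112 − 80)/365.25 = 31.540°.
sin δ = sin 23.44° × sin 31.540° = 0.20808, so δ = +12.010°.
cos H₀ = −tan(-80.8°) tan(+12.010°) = 1.3135 ≥ 1 ⇒ polar night, H₀ = 0 and Q̄ = 0.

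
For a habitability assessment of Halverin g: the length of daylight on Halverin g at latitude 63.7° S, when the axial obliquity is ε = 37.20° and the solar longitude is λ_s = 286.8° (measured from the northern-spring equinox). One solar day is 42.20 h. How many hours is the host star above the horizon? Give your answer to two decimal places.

42.20 h

Solar declination: sin δ = sin ε · sin λ_s = sin 37.20° × sin 286.8° = -0.57879, so δ = -35.366°.
Sunrise equation: cos H₀ = −tan φ · tan δ = -1.4361 ≤ −1, so the host star never sets (polar day) and H₀ = π.
Daylight = 2H₀/(2π) × 42.20 h = (3.1416/π) × 42.20 = 42.20 h.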